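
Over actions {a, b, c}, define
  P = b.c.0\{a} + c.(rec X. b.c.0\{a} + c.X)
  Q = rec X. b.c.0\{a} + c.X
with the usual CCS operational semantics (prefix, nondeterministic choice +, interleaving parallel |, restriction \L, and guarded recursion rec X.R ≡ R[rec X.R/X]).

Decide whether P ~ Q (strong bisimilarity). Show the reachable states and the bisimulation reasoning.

Reachable graph of P (4 states):
  p0 = b.c.0\{a} + c.(rec X. b.c.0\{a} + c.X) ⊢ -b-> p1, -c-> p2
  p1 = c.0\{a} ⊢ -c-> p3
  p2 = rec X. b.c.0\{a} + c.X ⊢ -b-> p1, -c-> p2
  p3 = 0\{a} ⊢ ·
Reachable graph of Q (3 states):
  q0 = rec X. b.c.0\{a} + c.X ⊢ -b-> q1, -c-> q0
  q1 = c.0\{a} ⊢ -c-> q2
  q2 = 0\{a} ⊢ ·
Coarsest stable partition (strong bisimilarity classes):
  B0 = {p0, p2, q0}
  B1 = {p1, q1}
  B2 = {p3, q2}
p0 ∈ B0, q0 ∈ B0 → same block

P ~ Q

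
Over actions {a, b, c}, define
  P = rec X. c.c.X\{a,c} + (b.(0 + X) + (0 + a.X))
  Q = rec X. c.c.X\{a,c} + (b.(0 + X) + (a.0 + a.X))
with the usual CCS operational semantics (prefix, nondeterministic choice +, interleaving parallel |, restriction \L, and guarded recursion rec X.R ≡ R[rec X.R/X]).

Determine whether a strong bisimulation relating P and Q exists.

P ≁ Q

Reachable graph of P (5 states):
  s0 = rec X. c.c.X\{a,c} + (b.(0 + X) + (0 + a.X)) | =a=> s0, =b=> s1, =c=> s2
  s1 = 0 + (rec X. c.c.X\{a,c} + (b.(0 + X) + (0 + a.X))) | =a=> s0, =b=> s1, =c=> s2
  s2 = c.(rec X. c.c.X\{a,c} + (b.(0 + X) + (0 + a.X)))\{a,c} | =c=> s3
  s3 = (rec X. c.c.X\{a,c} + (b.(0 + X) + (0 + a.X)))\{a,c} | =b=> s4
  s4 = (0 + (rec X. c.c.X\{a,c} + (b.(0 + X) + (0 + a.X))))\{a,c} | =b=> s4
Reachable graph of Q (6 states):
  t0 = rec X. c.c.X\{a,c} + (b.(0 + X) + (a.0 + a.X)) | =a=> t0, =a=> t1, =b=> t2, =c=> t3
  t1 = 0 | ·
  t2 = 0 + (rec X. c.c.X\{a,c} + (b.(0 + X) + (a.0 + a.X))) | =a=> t0, =a=> t1, =b=> t2, =c=> t3
  t3 = c.(rec X. c.c.X\{a,c} + (b.(0 + X) + (a.0 + a.X)))\{a,c} | =c=> t4
  t4 = (rec X. c.c.X\{a,c} + (b.(0 + X) + (a.0 + a.X)))\{a,c} | =b=> t5
  t5 = (0 + (rec X. c.c.X\{a,c} + (b.(0 + X) + (a.0 + a.X))))\{a,c} | =b=> t5
Bisimilarity quotient blocks:
  B0 = {s0, s1}
  B1 = {s2, t3}
  B2 = {s3, s4, t4, t5}
  B3 = {t0, t2}
  B4 = {t1}
s0 ∈ B0, t0 ∈ B3 → different blocks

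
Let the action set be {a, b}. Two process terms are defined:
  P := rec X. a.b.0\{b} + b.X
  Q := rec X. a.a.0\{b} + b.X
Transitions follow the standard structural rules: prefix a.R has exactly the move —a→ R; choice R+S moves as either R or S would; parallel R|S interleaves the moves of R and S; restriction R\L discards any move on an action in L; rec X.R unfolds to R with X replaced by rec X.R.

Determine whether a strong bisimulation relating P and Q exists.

P ≁ Q

LTS(P): 3 reachable states
  p0 = rec X. a.b.0\{b} + b.X | --a--▸ p1, --b--▸ p0
  p1 = b.0\{b} | --b--▸ p2
  p2 = 0\{b} | deadlocked
LTS(Q): 3 reachable states
  q0 = rec X. a.a.0\{b} + b.X | --a--▸ q1, --b--▸ q0
  q1 = a.0\{b} | --a--▸ q2
  q2 = 0\{b} | deadlocked
Coarsest stable partition (strong bisimilarity classes):
  B0 = {p0}
  B1 = {p1}
  B2 = {p2, q2}
  B3 = {q0}
  B4 = {q1}
p0 ∈ B0, q0 ∈ B3 → different blocks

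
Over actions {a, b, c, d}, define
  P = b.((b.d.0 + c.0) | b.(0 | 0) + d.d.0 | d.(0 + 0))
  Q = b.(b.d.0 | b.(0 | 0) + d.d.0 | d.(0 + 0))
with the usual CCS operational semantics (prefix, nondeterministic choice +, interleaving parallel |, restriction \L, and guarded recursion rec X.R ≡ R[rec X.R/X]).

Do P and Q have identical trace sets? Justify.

trace-distinct — witness ⟨bc⟩

LTS(P): 12 reachable states
  u0 = b.((b.d.0 + c.0) | b.(0 | 0) + d.d.0 | d.(0 + 0)) has moves -b-> u1
  u1 = (b.d.0 + c.0) | b.(0 | 0) + d.d.0 | d.(0 + 0) has moves -b-> u2, -b-> u3, -c-> u4, -d-> u5, -d-> u6
  u2 = (b.d.0 + c.0) | (0 | 0) has moves -b-> u7, -c-> u8
  u3 = d.0 | b.(0 | 0) has moves -b-> u7, -d-> u4
  u4 = 0 | b.(0 | 0) has moves -b-> u8
  u5 = d.0 | d.(0 + 0) has moves -d-> u10, -d-> u9
  u6 = d.d.0 | (0 + 0) has moves -d-> u10
  u7 = d.0 | (0 | 0) has moves -d-> u8
  u8 = 0 | (0 | 0) has moves deadlocked
  u9 = 0 | d.(0 + 0) has moves -d-> u11
  u10 = d.0 | (0 + 0) has moves -d-> u11
  u11 = 0 | (0 + 0) has moves deadlocked
LTS(Q): 12 reachable states
  v0 = b.(b.d.0 | b.(0 | 0) + d.d.0 | d.(0 + 0)) has moves -b-> v1
  v1 = b.d.0 | b.(0 | 0) + d.d.0 | d.(0 + 0) has moves -b-> v2, -b-> v3, -d-> v4, -d-> v5
  v2 = b.d.0 | (0 | 0) has moves -b-> v6
  v3 = d.0 | b.(0 | 0) has moves -b-> v6, -d-> v7
  v4 = d.0 | d.(0 + 0) has moves -d-> v8, -d-> v9
  v5 = d.d.0 | (0 + 0) has moves -d-> v9
  v6 = d.0 | (0 | 0) has moves -d-> v10
  v7 = 0 | b.(0 | 0) has moves -b-> v10
  v8 = 0 | d.(0 + 0) has moves -d-> v11
  v9 = d.0 | (0 + 0) has moves -d-> v11
  v10 = 0 | (0 | 0) has moves deadlocked
  v11 = 0 | (0 + 0) has moves deadlocked
Trace ⟨bc⟩ through P, begin at {u0}:
  [1] b ⇒ {u1}
  [2] c ⇒ {u4}
  — P admits the full trace.
Trace ⟨bc⟩ through Q, begin at {v0}:
  [1] b ⇒ {v1}
  [2] c ⇒ ∅ (Q stuck)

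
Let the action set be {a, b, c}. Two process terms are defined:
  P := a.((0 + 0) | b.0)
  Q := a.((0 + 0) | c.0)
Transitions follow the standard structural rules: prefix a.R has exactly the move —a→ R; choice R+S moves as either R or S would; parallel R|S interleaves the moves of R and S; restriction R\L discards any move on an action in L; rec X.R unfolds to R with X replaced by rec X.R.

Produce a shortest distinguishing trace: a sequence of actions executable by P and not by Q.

LTS(P): 3 reachable states
  s0 = a.((0 + 0) | b.0) :: =a=> s1
  s1 = (0 + 0) | b.0 :: =b=> s2
  s2 = (0 + 0) | 0 :: ·
LTS(Q): 3 reachable states
  t0 = a.((0 + 0) | c.0) :: =a=> t1
  t1 = (0 + 0) | c.0 :: =c=> t2
  t2 = (0 + 0) | 0 :: ·
Run σ = ⟨ab⟩ on P: start {s0}
  after a @ step 1: {s1}
  after b @ step 2: {s2}
  — P admits the full trace.
Run σ = ⟨ab⟩ on Q: start {t0}
  after a @ step 1: {t1}
  after b @ step 2: no successor for Q

ab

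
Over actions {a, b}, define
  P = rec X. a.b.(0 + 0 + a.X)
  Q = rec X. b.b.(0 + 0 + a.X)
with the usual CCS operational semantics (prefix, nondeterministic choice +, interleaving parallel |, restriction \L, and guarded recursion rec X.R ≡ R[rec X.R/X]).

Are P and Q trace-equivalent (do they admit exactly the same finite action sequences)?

traces(P) ≠ traces(Q) — witness ⟨a⟩

LTS(P): 3 reachable states
  s0 = rec X. a.b.(0 + 0 + a.X) ⊢ -a-> s1
  s1 = b.(0 + 0 + a.(rec X. a.b.(0 + 0 + a.X))) ⊢ -b-> s2
  s2 = 0 + 0 + a.(rec X. a.b.(0 + 0 + a.X)) ⊢ -a-> s0
LTS(Q): 3 reachable states
  t0 = rec X. b.b.(0 + 0 + a.X) ⊢ -b-> t1
  t1 = b.(0 + 0 + a.(rec X. b.b.(0 + 0 + a.X))) ⊢ -b-> t2
  t2 = 0 + 0 + a.(rec X. b.b.(0 + 0 + a.X)) ⊢ -a-> t0
Trace ⟨a⟩ through P, begin at {s0}:
  [1] a ⇒ {s1}
  ✓ P
Trace ⟨a⟩ through Q, begin at {t0}:
  [1] a ⇒ no successor for Q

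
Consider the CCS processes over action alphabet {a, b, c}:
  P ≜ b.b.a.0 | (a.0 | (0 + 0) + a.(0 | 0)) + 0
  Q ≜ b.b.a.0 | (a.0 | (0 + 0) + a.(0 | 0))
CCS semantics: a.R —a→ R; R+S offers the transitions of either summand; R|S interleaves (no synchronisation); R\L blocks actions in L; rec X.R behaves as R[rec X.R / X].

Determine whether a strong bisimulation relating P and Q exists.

P's transition system — 12 states:
  u0 = b.b.a.0 | (a.0 | (0 + 0) + a.(0 | 0)) + 0 ⊢ —a→ u1, —a→ u2, —b→ u3
  u1 = b.b.a.0 | (0 | (0 + 0)) ⊢ —b→ u4
  u2 = b.b.a.0 | (0 | 0) ⊢ —b→ u5
  u3 = b.a.0 | (a.0 | (0 + 0) + a.(0 | 0)) ⊢ —a→ u4, —a→ u5, —b→ u6
  u4 = b.a.0 | (0 | (0 + 0)) ⊢ —b→ u7
  u5 = b.a.0 | (0 | 0) ⊢ —b→ u8
  u6 = a.0 | (a.0 | (0 + 0) + a.(0 | 0)) ⊢ —a→ u7, —a→ u8, —a→ u9
  u7 = a.0 | (0 | (0 + 0)) ⊢ —a→ u10
  u8 = a.0 | (0 | 0) ⊢ —a→ u11
  u9 = 0 | (a.0 | (0 + 0) + a.(0 | 0)) ⊢ —a→ u10, —a→ u11
  u10 = 0 | (0 | (0 + 0)) ⊢ stopped
  u11 = 0 | (0 | 0) ⊢ stopped
Q's transition system — 12 states:
  v0 = b.b.a.0 | (a.0 | (0 + 0) + a.(0 | 0)) ⊢ —a→ v1, —a→ v2, —b→ v3
  v1 = b.b.a.0 | (0 | (0 + 0)) ⊢ —b→ v4
  v2 = b.b.a.0 | (0 | 0) ⊢ —b→ v5
  v3 = b.a.0 | (a.0 | (0 + 0) + a.(0 | 0)) ⊢ —a→ v4, —a→ v5, —b→ v6
  v4 = b.a.0 | (0 | (0 + 0)) ⊢ —b→ v7
  v5 = b.a.0 | (0 | 0) ⊢ —b→ v8
  v6 = a.0 | (a.0 | (0 + 0) + a.(0 | 0)) ⊢ —a→ v7, —a→ v8, —a→ v9
  v7 = a.0 | (0 | (0 + 0)) ⊢ —a→ v10
  v8 = a.0 | (0 | 0) ⊢ —a→ v11
  v9 = 0 | (a.0 | (0 + 0) + a.(0 | 0)) ⊢ —a→ v10, —a→ v11
  v10 = 0 | (0 | (0 + 0)) ⊢ stopped
  v11 = 0 | (0 | 0) ⊢ stopped
Coarsest stable partition (strong bisimilarity classes):
  B0 = {u0, v0}
  B1 = {u3, v3}
  B2 = {u4, u5, v4, v5}
  B3 = {u7, u8, u9, v7, v8, v9}
  B4 = {u10, u11, v10, v11}
  B5 = {u6, v6}
  B6 = {u1, u2, v1, v2}
u0 ∈ B0, v0 ∈ B0 → same block

YES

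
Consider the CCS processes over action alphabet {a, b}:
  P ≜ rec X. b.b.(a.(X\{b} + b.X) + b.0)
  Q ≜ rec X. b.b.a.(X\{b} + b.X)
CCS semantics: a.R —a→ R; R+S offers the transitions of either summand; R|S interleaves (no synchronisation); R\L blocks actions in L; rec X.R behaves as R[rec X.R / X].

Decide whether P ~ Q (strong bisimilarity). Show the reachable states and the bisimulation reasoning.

LTS(P): 5 reachable states
  p0 = rec X. b.b.(a.(X\{b} + b.X) + b.0) has moves --b--▸ p1
  p1 = b.(a.((rec X. b.b.(a.(X\{b} + b.X) + b.0))\{b} + b.(rec X. b.b.(a.(X\{b} + b.X) + b.0))) + b.0) has moves --b--▸ p2
  p2 = a.((rec X. b.b.(a.(X\{b} + b.X) + b.0))\{b} + b.(rec X. b.b.(a.(X\{b} + b.X) + b.0))) + b.0 has moves --a--▸ p3, --b--▸ p4
  p3 = (rec X. b.b.(a.(X\{b} + b.X) + b.0))\{b} + b.(rec X. b.b.(a.(X\{b} + b.X) + b.0)) has moves --b--▸ p0
  p4 = 0 has moves ∅
LTS(Q): 4 reachable states
  q0 = rec X. b.b.a.(X\{b} + b.X) has moves --b--▸ q1
  q1 = b.a.((rec X. b.b.a.(X\{b} + b.X))\{b} + b.(rec X. b.b.a.(X\{b} + b.X))) has moves --b--▸ q2
  q2 = a.((rec X. b.b.a.(X\{b} + b.X))\{b} + b.(rec X. b.b.a.(X\{b} + b.X))) has moves --a--▸ q3
  q3 = (rec X. b.b.a.(X\{b} + b.X))\{b} + b.(rec X. b.b.a.(X\{b} + b.X)) has moves --b--▸ q0
Partition-refinement fixed point:
  B0 = {p0}
  B1 = {p1}
  B2 = {p2}
  B3 = {p4}
  B4 = {p3}
  B5 = {q0}
  B6 = {q1}
  B7 = {q2}
  B8 = {q3}
p0 ∈ B0, q0 ∈ B5 → different blocks

NO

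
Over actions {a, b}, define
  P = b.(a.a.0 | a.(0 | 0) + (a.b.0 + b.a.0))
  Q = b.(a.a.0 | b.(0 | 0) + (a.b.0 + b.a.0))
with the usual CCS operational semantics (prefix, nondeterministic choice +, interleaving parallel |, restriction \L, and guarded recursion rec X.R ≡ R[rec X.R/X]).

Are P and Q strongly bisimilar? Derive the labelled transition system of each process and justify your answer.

not bisimilar

P's transition system — 10 states:
  s0 = b.(a.a.0 | a.(0 | 0) + (a.b.0 + b.a.0)) ⊢ --b--▸ s1
  s1 = a.a.0 | a.(0 | 0) + (a.b.0 + b.a.0) ⊢ --a--▸ s2, --a--▸ s3, --a--▸ s4, --b--▸ s5
  s2 = a.0 | a.(0 | 0) ⊢ --a--▸ s6, --a--▸ s7
  s3 = a.a.0 | (0 | 0) ⊢ --a--▸ s7
  s4 = b.0 ⊢ --b--▸ s8
  s5 = a.0 ⊢ --a--▸ s8
  s6 = 0 | a.(0 | 0) ⊢ --a--▸ s9
  s7 = a.0 | (0 | 0) ⊢ --a--▸ s9
  s8 = 0 ⊢ ∅
  s9 = 0 | (0 | 0) ⊢ ∅
Q's transition system — 10 states:
  t0 = b.(a.a.0 | b.(0 | 0) + (a.b.0 + b.a.0)) ⊢ --b--▸ t1
  t1 = a.a.0 | b.(0 | 0) + (a.b.0 + b.a.0) ⊢ --a--▸ t2, --a--▸ t3, --b--▸ t4, --b--▸ t5
  t2 = a.0 | b.(0 | 0) ⊢ --a--▸ t6, --b--▸ t7
  t3 = b.0 ⊢ --b--▸ t8
  t4 = a.0 ⊢ --a--▸ t8
  t5 = a.a.0 | (0 | 0) ⊢ --a--▸ t7
  t6 = 0 | b.(0 | 0) ⊢ --b--▸ t9
  t7 = a.0 | (0 | 0) ⊢ --a--▸ t9
  t8 = 0 ⊢ ∅
  t9 = 0 | (0 | 0) ⊢ ∅
Coarsest stable partition (strong bisimilarity classes):
  B0 = {s0}
  B1 = {s1}
  B2 = {s2, s3, t5}
  B3 = {s5, s6, s7, t4, t7}
  B4 = {s8, s9, t8, t9}
  B5 = {s4, t3, t6}
  B6 = {t0}
  B7 = {t1}
  B8 = {t2}
s0 ∈ B0, t0 ∈ B6 → different blocks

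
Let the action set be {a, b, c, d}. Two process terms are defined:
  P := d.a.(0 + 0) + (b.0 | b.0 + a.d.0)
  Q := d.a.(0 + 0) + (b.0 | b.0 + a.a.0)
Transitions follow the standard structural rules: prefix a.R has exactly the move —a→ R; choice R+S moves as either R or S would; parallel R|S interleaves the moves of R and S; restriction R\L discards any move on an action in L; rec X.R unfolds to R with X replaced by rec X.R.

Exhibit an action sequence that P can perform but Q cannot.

ad

LTS(P): 8 reachable states
  m0 = d.a.(0 + 0) + (b.0 | b.0 + a.d.0) → -a-> m1, -b-> m2, -b-> m3, -d-> m4
  m1 = d.0 → -d-> m5
  m2 = 0 | b.0 → -b-> m6
  m3 = b.0 | 0 → -b-> m6
  m4 = a.(0 + 0) → -a-> m7
  m5 = 0 → deadlocked
  m6 = 0 | 0 → deadlocked
  m7 = 0 + 0 → deadlocked
LTS(Q): 8 reachable states
  n0 = d.a.(0 + 0) + (b.0 | b.0 + a.a.0) → -a-> n1, -b-> n2, -b-> n3, -d-> n4
  n1 = a.0 → -a-> n5
  n2 = 0 | b.0 → -b-> n6
  n3 = b.0 | 0 → -b-> n6
  n4 = a.(0 + 0) → -a-> n7
  n5 = 0 → deadlocked
  n6 = 0 | 0 → deadlocked
  n7 = 0 + 0 → deadlocked
Executing ad from P (initial set {m0}):
  step 1 (a): {m1}
  step 2 (d): {m5}
  P completes σ.
Executing ad from Q (initial set {n0}):
  step 1 (a): {n1}
  step 2 (d): ∅ (Q stuck)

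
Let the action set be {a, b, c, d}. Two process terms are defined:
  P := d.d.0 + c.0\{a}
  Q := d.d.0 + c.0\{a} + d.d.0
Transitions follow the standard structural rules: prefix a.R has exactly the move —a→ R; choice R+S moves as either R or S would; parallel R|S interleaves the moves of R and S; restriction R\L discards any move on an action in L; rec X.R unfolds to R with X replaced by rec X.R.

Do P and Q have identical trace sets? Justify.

LTS(P): 4 reachable states
  m0 = d.d.0 + c.0\{a} :: -c-> m1, -d-> m2
  m1 = 0\{a} :: ∅
  m2 = d.0 :: -d-> m3
  m3 = 0 :: ∅
LTS(Q): 4 reachable states
  n0 = d.d.0 + c.0\{a} + d.d.0 :: -c-> n1, -d-> n2
  n1 = 0\{a} :: ∅
  n2 = d.0 :: -d-> n3
  n3 = 0 :: ∅
Bisimilarity quotient blocks:
  B0 = {m0, n0}
  B1 = {m1, m3, n1, n3}
  B2 = {m2, n2}
m0 ∈ B0, n0 ∈ B0 → same block
Bisimilar ⇒ trace-equivalent.

YES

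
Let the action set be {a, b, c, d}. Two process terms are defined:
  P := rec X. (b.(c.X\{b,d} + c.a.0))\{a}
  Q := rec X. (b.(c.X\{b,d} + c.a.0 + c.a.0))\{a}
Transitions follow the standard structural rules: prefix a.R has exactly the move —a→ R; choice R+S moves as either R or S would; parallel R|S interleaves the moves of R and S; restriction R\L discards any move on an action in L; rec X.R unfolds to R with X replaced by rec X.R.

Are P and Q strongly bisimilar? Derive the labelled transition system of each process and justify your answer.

YES

P's transition system — 4 states:
  u0 = rec X. (b.(c.X\{b,d} + c.a.0))\{a} | —b→ u1
  u1 = (c.(rec X. (b.(c.X\{b,d} + c.a.0))\{a})\{b,d} + c.a.0)\{a} | —c→ u2, —c→ u3
  u2 = (a.0)\{a} | deadlocked
  u3 = (rec X. (b.(c.X\{b,d} + c.a.0))\{a})\{b,d}\{a} | deadlocked
Q's transition system — 4 states:
  v0 = rec X. (b.(c.X\{b,d} + c.a.0 + c.a.0))\{a} | —b→ v1
  v1 = (c.(rec X. (b.(c.X\{b,d} + c.a.0 + c.a.0))\{a})\{b,d} + c.a.0 + c.a.0)\{a} | —c→ v2, —c→ v3
  v2 = (a.0)\{a} | deadlocked
  v3 = (rec X. (b.(c.X\{b,d} + c.a.0 + c.a.0))\{a})\{b,d}\{a} | deadlocked
Coarsest stable partition (strong bisimilarity classes):
  B0 = {u0, v0}
  B1 = {u1, v1}
  B2 = {u2, u3, v2, v3}
u0 ∈ B0, v0 ∈ B0 → same block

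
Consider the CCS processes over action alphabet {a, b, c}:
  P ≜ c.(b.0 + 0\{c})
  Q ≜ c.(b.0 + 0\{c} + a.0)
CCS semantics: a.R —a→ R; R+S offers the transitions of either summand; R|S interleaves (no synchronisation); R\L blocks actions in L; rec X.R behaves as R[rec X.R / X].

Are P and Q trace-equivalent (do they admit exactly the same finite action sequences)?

trace-distinct — witness ⟨ca⟩

P's transition system — 3 states:
  s0 = c.(b.0 + 0\{c}) | =c=> s1
  s1 = b.0 + 0\{c} | =b=> s2
  s2 = 0 | deadlocked
Q's transition system — 3 states:
  t0 = c.(b.0 + 0\{c} + a.0) | =c=> t1
  t1 = b.0 + 0\{c} + a.0 | =a=> t2, =b=> t2
  t2 = 0 | deadlocked
Run σ = ⟨ca⟩ on Q: start {t0}
  after c @ step 1: {t1}
  after a @ step 2: {t2}
  ✓ Q
Run σ = ⟨ca⟩ on P: start {s0}
  after c @ step 1: {s1}
  after a @ step 2: ∅  — P cannot continue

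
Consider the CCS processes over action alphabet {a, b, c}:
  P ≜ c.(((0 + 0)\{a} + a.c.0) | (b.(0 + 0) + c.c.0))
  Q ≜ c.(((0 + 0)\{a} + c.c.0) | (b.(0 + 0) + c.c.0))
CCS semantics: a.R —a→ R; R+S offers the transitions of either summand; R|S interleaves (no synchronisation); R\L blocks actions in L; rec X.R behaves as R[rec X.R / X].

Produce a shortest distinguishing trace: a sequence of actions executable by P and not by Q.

ca

P's transition system — 13 states:
  m0 = c.(((0 + 0)\{a} + a.c.0) | (b.(0 + 0) + c.c.0)) → --c--▸ m1
  m1 = ((0 + 0)\{a} + a.c.0) | (b.(0 + 0) + c.c.0) → --a--▸ m2, --b--▸ m3, --c--▸ m4
  m2 = c.0 | (b.(0 + 0) + c.c.0) → --b--▸ m5, --c--▸ m6, --c--▸ m7
  m3 = ((0 + 0)\{a} + a.c.0) | (0 + 0) → --a--▸ m5
  m4 = ((0 + 0)\{a} + a.c.0) | c.0 → --a--▸ m7, --c--▸ m8
  m5 = c.0 | (0 + 0) → --c--▸ m9
  m6 = 0 | (b.(0 + 0) + c.c.0) → --b--▸ m9, --c--▸ m10
  m7 = c.0 | c.0 → --c--▸ m10, --c--▸ m11
  m8 = ((0 + 0)\{a} + a.c.0) | 0 → --a--▸ m11
  m9 = 0 | (0 + 0) → stopped
  m10 = 0 | c.0 → --c--▸ m12
  m11 = c.0 | 0 → --c--▸ m12
  m12 = 0 | 0 → stopped
Q's transition system — 13 states:
  n0 = c.(((0 + 0)\{a} + c.c.0) | (b.(0 + 0) + c.c.0)) → --c--▸ n1
  n1 = ((0 + 0)\{a} + c.c.0) | (b.(0 + 0) + c.c.0) → --b--▸ n2, --c--▸ n3, --c--▸ n4
  n2 = ((0 + 0)\{a} + c.c.0) | (0 + 0) → --c--▸ n5
  n3 = ((0 + 0)\{a} + c.c.0) | c.0 → --c--▸ n6, --c--▸ n7
  n4 = c.0 | (b.(0 + 0) + c.c.0) → --b--▸ n5, --c--▸ n7, --c--▸ n8
  n5 = c.0 | (0 + 0) → --c--▸ n9
  n6 = ((0 + 0)\{a} + c.c.0) | 0 → --c--▸ n10
  n7 = c.0 | c.0 → --c--▸ n10, --c--▸ n11
  n8 = 0 | (b.(0 + 0) + c.c.0) → --b--▸ n9, --c--▸ n11
  n9 = 0 | (0 + 0) → stopped
  n10 = c.0 | 0 → --c--▸ n12
  n11 = 0 | c.0 → --c--▸ n12
  n12 = 0 | 0 → stopped
Executing ca from P (initial set {m0}):
  step 1 (c): {m1}
  step 2 (a): {m2}
  — P admits the full trace.
Executing ca from Q (initial set {n0}):
  step 1 (c): {n1}
  step 2 (a): ∅  — Q cannot continue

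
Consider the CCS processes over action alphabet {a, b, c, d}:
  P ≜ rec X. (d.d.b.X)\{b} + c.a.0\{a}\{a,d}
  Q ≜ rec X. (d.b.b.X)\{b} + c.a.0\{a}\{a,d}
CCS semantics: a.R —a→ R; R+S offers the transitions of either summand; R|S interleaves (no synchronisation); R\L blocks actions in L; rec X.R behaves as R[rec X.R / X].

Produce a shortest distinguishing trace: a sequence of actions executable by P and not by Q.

dd

Reachable graph of P (5 states):
  p0 = rec X. (d.d.b.X)\{b} + c.a.0\{a}\{a,d} | ··c··> p1, ··d··> p2
  p1 = a.0\{a}\{a,d} | ··a··> p3
  p2 = (d.b.(rec X. (d.d.b.X)\{b} + c.a.0\{a}\{a,d}))\{b} | ··d··> p4
  p3 = 0\{a}\{a,d} | stopped
  p4 = (b.(rec X. (d.d.b.X)\{b} + c.a.0\{a}\{a,d}))\{b} | stopped
Reachable graph of Q (4 states):
  q0 = rec X. (d.b.b.X)\{b} + c.a.0\{a}\{a,d} | ··c··> q1, ··d··> q2
  q1 = a.0\{a}\{a,d} | ··a··> q3
  q2 = (b.b.(rec X. (d.b.b.X)\{b} + c.a.0\{a}\{a,d}))\{b} | stopped
  q3 = 0\{a}\{a,d} | stopped
Run σ = ⟨dd⟩ on P: start {p0}
  [1] d ⇒ {p2}
  [2] d ⇒ {p4}
  ✓ P
Run σ = ⟨dd⟩ on Q: start {q0}
  [1] d ⇒ {q2}
  [2] d ⇒ no successor for Q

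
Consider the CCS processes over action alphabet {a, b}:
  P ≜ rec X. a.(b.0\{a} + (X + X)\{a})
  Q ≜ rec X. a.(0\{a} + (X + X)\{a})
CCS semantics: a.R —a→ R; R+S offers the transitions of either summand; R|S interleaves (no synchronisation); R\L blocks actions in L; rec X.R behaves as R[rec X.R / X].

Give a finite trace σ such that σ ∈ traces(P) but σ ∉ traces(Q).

Reachable graph of P (3 states):
  m0 = rec X. a.(b.0\{a} + (X + X)\{a}) has moves ··a··> m1
  m1 = b.0\{a} + ((rec X. a.(b.0\{a} + (X + X)\{a})) + (rec X. a.(b.0\{a} + (X + X)\{a})))\{a} has moves ··b··> m2
  m2 = 0\{a} has moves ∅
Reachable graph of Q (2 states):
  n0 = rec X. a.(0\{a} + (X + X)\{a}) has moves ··a··> n1
  n1 = 0\{a} + ((rec X. a.(0\{a} + (X + X)\{a})) + (rec X. a.(0\{a} + (X + X)\{a})))\{a} has moves ∅
Executing ab from P (initial set {m0}):
  step 1 (a): {m1}
  step 2 (b): {m2}
  ✓ P
Executing ab from Q (initial set {n0}):
  step 1 (a): {n1}
  step 2 (b): no successor for Q

ab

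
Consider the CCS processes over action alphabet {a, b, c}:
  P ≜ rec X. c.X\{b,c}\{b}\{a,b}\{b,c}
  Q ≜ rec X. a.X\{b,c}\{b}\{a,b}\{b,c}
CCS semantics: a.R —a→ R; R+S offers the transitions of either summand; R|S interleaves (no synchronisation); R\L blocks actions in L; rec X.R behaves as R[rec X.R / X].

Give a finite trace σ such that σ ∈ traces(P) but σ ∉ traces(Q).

c

P's transition system — 2 states:
  u0 = rec X. c.X\{b,c}\{b}\{a,b}\{b,c} has moves ··c··> u1
  u1 = (rec X. c.X\{b,c}\{b}\{a,b}\{b,c})\{b,c}\{b}\{a,b}\{b,c} has moves stopped
Q's transition system — 2 states:
  v0 = rec X. a.X\{b,c}\{b}\{a,b}\{b,c} has moves ··a··> v1
  v1 = (rec X. a.X\{b,c}\{b}\{a,b}\{b,c})\{b,c}\{b}\{a,b}\{b,c} has moves stopped
Executing c from P (initial set {u0}):
  after c @ step 1: {u1}
  — P admits the full trace.
Executing c from Q (initial set {v0}):
  after c @ step 1: ∅  — Q cannot continue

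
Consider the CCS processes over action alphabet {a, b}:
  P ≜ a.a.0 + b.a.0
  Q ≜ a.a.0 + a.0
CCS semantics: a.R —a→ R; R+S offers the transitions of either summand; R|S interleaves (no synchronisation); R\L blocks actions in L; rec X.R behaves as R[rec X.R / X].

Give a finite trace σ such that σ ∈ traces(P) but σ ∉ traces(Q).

P's transition system — 3 states:
  m0 = a.a.0 + b.a.0 :: -a-> m1, -b-> m1
  m1 = a.0 :: -a-> m2
  m2 = 0 :: deadlocked
Q's transition system — 3 states:
  n0 = a.a.0 + a.0 :: -a-> n1, -a-> n2
  n1 = 0 :: deadlocked
  n2 = a.0 :: -a-> n1
Executing b from P (initial set {m0}):
  step 1 (b): {m1}
  P completes σ.
Executing b from Q (initial set {n0}):
  step 1 (b): ∅ (Q stuck)

b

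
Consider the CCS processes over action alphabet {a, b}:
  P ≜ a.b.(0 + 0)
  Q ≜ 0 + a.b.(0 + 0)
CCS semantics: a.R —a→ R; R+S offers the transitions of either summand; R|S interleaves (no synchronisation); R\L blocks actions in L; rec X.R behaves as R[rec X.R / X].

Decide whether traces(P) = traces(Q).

P's transition system — 3 states:
  m0 = a.b.(0 + 0) has moves ··a··> m1
  m1 = b.(0 + 0) has moves ··b··> m2
  m2 = 0 + 0 has moves ·
Q's transition system — 3 states:
  n0 = 0 + a.b.(0 + 0) has moves ··a··> n1
  n1 = b.(0 + 0) has moves ··b··> n2
  n2 = 0 + 0 has moves ·
Coarsest stable partition (strong bisimilarity classes):
  B0 = {m0, n0}
  B1 = {m1, n1}
  B2 = {m2, n2}
m0 ∈ B0, n0 ∈ B0 → same block
Bisimilar ⇒ trace-equivalent.

traces(P) = traces(Q)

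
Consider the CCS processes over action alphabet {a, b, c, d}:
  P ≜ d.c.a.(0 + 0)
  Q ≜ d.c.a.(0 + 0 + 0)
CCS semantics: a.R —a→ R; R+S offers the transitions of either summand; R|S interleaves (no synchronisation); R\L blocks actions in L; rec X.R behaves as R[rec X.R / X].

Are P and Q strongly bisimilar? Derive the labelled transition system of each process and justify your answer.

YES

LTS(P): 4 reachable states
  u0 = d.c.a.(0 + 0) has moves -d-> u1
  u1 = c.a.(0 + 0) has moves -c-> u2
  u2 = a.(0 + 0) has moves -a-> u3
  u3 = 0 + 0 has moves ·
LTS(Q): 4 reachable states
  v0 = d.c.a.(0 + 0 + 0) has moves -d-> v1
  v1 = c.a.(0 + 0 + 0) has moves -c-> v2
  v2 = a.(0 + 0 + 0) has moves -a-> v3
  v3 = 0 + 0 + 0 has moves ·
Bisimilarity quotient blocks:
  B0 = {u0, v0}
  B1 = {u1, v1}
  B2 = {u2, v2}
  B3 = {u3, v3}
u0 ∈ B0, v0 ∈ B0 → same block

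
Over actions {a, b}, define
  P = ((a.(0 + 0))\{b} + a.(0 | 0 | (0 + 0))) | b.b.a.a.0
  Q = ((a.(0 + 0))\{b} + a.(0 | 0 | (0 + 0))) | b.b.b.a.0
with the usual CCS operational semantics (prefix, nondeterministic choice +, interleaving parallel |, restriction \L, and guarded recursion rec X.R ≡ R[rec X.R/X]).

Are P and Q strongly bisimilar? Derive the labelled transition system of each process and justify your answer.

Reachable graph of P (15 states):
  s0 = ((a.(0 + 0))\{b} + a.(0 | 0 | (0 + 0))) | b.b.a.a.0 :: --a--▸ s1, --a--▸ s2, --b--▸ s3
  s1 = (0 + 0)\{b} | b.b.a.a.0 :: --b--▸ s4
  s2 = 0 | 0 | (0 + 0) | b.b.a.a.0 :: --b--▸ s5
  s3 = ((a.(0 + 0))\{b} + a.(0 | 0 | (0 + 0))) | b.a.a.0 :: --a--▸ s4, --a--▸ s5, --b--▸ s6
  s4 = (0 + 0)\{b} | b.a.a.0 :: --b--▸ s7
  s5 = 0 | 0 | (0 + 0) | b.a.a.0 :: --b--▸ s8
  s6 = ((a.(0 + 0))\{b} + a.(0 | 0 | (0 + 0))) | a.a.0 :: --a--▸ s7, --a--▸ s8, --a--▸ s9
  s7 = (0 + 0)\{b} | a.a.0 :: --a--▸ s10
  s8 = 0 | 0 | (0 + 0) | a.a.0 :: --a--▸ s11
  s9 = ((a.(0 + 0))\{b} + a.(0 | 0 | (0 + 0))) | a.0 :: --a--▸ s10, --a--▸ s11, --a--▸ s12
  s10 = (0 + 0)\{b} | a.0 :: --a--▸ s13
  s11 = 0 | 0 | (0 + 0) | a.0 :: --a--▸ s14
  s12 = ((a.(0 + 0))\{b} + a.(0 | 0 | (0 + 0))) | 0 :: --a--▸ s13, --a--▸ s14
  s13 = (0 + 0)\{b} | 0 :: (no moves)
  s14 = 0 | 0 | (0 + 0) | 0 :: (no moves)
Reachable graph of Q (15 states):
  t0 = ((a.(0 + 0))\{b} + a.(0 | 0 | (0 + 0))) | b.b.b.a.0 :: --a--▸ t1, --a--▸ t2, --b--▸ t3
  t1 = (0 + 0)\{b} | b.b.b.a.0 :: --b--▸ t4
  t2 = 0 | 0 | (0 + 0) | b.b.b.a.0 :: --b--▸ t5
  t3 = ((a.(0 + 0))\{b} + a.(0 | 0 | (0 + 0))) | b.b.a.0 :: --a--▸ t4, --a--▸ t5, --b--▸ t6
  t4 = (0 + 0)\{b} | b.b.a.0 :: --b--▸ t7
  t5 = 0 | 0 | (0 + 0) | b.b.a.0 :: --b--▸ t8
  t6 = ((a.(0 + 0))\{b} + a.(0 | 0 | (0 + 0))) | b.a.0 :: --a--▸ t7, --a--▸ t8, --b--▸ t9
  t7 = (0 + 0)\{b} | b.a.0 :: --b--▸ t10
  t8 = 0 | 0 | (0 + 0) | b.a.0 :: --b--▸ t11
  t9 = ((a.(0 + 0))\{b} + a.(0 | 0 | (0 + 0))) | a.0 :: --a--▸ t10, --a--▸ t11, --a--▸ t12
  t10 = (0 + 0)\{b} | a.0 :: --a--▸ t13
  t11 = 0 | 0 | (0 + 0) | a.0 :: --a--▸ t14
  t12 = ((a.(0 + 0))\{b} + a.(0 | 0 | (0 + 0))) | 0 :: --a--▸ t13, --a--▸ t14
  t13 = (0 + 0)\{b} | 0 :: (no moves)
  t14 = 0 | 0 | (0 + 0) | 0 :: (no moves)
Coarsest stable partition (strong bisimilarity classes):
  B0 = {s0}
  B1 = {s1, s2}
  B2 = {s4, s5}
  B3 = {s7, s8, s9, t9}
  B4 = {s10, s11, s12, t10, t11, t12}
  B5 = {s13, s14, t13, t14}
  B6 = {s3}
  B7 = {s6}
  B8 = {t0}
  B9 = {t1, t2}
  B10 = {t4, t5}
  B11 = {t7, t8}
  B12 = {t3}
  B13 = {t6}
s0 ∈ B0, t0 ∈ B8 → different blocks

not bisimilar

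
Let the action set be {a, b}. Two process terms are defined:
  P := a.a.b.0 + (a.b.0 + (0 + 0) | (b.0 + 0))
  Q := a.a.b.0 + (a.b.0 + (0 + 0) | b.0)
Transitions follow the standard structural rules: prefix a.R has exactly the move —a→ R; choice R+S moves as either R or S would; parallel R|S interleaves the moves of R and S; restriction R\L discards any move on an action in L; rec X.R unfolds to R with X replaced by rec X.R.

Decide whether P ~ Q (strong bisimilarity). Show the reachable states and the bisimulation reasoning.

Reachable graph of P (5 states):
  u0 = a.a.b.0 + (a.b.0 + (0 + 0) | (b.0 + 0)) → --a--▸ u1, --a--▸ u2, --b--▸ u3
  u1 = a.b.0 → --a--▸ u2
  u2 = b.0 → --b--▸ u4
  u3 = (0 + 0) | 0 → stopped
  u4 = 0 → stopped
Reachable graph of Q (5 states):
  v0 = a.a.b.0 + (a.b.0 + (0 + 0) | b.0) → --a--▸ v1, --a--▸ v2, --b--▸ v3
  v1 = a.b.0 → --a--▸ v2
  v2 = b.0 → --b--▸ v4
  v3 = (0 + 0) | 0 → stopped
  v4 = 0 → stopped
Bisimilarity quotient blocks:
  B0 = {u0, v0}
  B1 = {u1, v1}
  B2 = {u2, v2}
  B3 = {u3, u4, v3, v4}
u0 ∈ B0, v0 ∈ B0 → same block

YES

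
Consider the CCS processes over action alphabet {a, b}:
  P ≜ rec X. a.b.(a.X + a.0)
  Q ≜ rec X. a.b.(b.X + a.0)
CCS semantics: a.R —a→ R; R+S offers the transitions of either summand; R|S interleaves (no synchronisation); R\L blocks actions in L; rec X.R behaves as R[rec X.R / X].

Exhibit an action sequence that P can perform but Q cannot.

abaa

P's transition system — 4 states:
  u0 = rec X. a.b.(a.X + a.0) → —a→ u1
  u1 = b.(a.(rec X. a.b.(a.X + a.0)) + a.0) → —b→ u2
  u2 = a.(rec X. a.b.(a.X + a.0)) + a.0 → —a→ u0, —a→ u3
  u3 = 0 → stopped
Q's transition system — 4 states:
  v0 = rec X. a.b.(b.X + a.0) → —a→ v1
  v1 = b.(b.(rec X. a.b.(b.X + a.0)) + a.0) → —b→ v2
  v2 = b.(rec X. a.b.(b.X + a.0)) + a.0 → —a→ v3, —b→ v0
  v3 = 0 → stopped
Run σ = ⟨abaa⟩ on P: start {u0}
  after a @ step 1: {u1}
  after b @ step 2: {u2}
  after a @ step 3: {u0, u3}
  after a @ step 4: {u1}
  ✓ P
Run σ = ⟨abaa⟩ on Q: start {v0}
  after a @ step 1: {v1}
  after b @ step 2: {v2}
  after a @ step 3: {v3}
  after a @ step 4: no successor for Q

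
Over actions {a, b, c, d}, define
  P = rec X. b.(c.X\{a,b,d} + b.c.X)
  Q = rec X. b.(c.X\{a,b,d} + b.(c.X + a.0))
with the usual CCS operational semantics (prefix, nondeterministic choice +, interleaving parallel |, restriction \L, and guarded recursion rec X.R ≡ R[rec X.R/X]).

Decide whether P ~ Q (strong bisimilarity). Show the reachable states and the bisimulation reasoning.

P's transition system — 4 states:
  u0 = rec X. b.(c.X\{a,b,d} + b.c.X) | -b-> u1
  u1 = c.(rec X. b.(c.X\{a,b,d} + b.c.X))\{a,b,d} + b.c.(rec X. b.(c.X\{a,b,d} + b.c.X)) | -b-> u2, -c-> u3
  u2 = c.(rec X. b.(c.X\{a,b,d} + b.c.X)) | -c-> u0
  u3 = (rec X. b.(c.X\{a,b,d} + b.c.X))\{a,b,d} | ·
Q's transition system — 5 states:
  v0 = rec X. b.(c.X\{a,b,d} + b.(c.X + a.0)) | -b-> v1
  v1 = c.(rec X. b.(c.X\{a,b,d} + b.(c.X + a.0)))\{a,b,d} + b.(c.(rec X. b.(c.X\{a,b,d} + b.(c.X + a.0))) + a.0) | -b-> v2, -c-> v3
  v2 = c.(rec X. b.(c.X\{a,b,d} + b.(c.X + a.0))) + a.0 | -a-> v4, -c-> v0
  v3 = (rec X. b.(c.X\{a,b,d} + b.(c.X + a.0)))\{a,b,d} | ·
  v4 = 0 | ·
Bisimilarity quotient blocks:
  B0 = {u0}
  B1 = {u1}
  B2 = {u3, v3, v4}
  B3 = {u2}
  B4 = {v0}
  B5 = {v1}
  B6 = {v2}
u0 ∈ B0, v0 ∈ B4 → different blocks

P ≁ Q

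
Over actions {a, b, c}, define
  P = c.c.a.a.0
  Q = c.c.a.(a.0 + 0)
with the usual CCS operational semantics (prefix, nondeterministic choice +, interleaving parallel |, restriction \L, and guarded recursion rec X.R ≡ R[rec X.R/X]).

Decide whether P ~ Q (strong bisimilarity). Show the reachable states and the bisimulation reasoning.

P ~ Q

Reachable graph of P (5 states):
  u0 = c.c.a.a.0 → ··c··> u1
  u1 = c.a.a.0 → ··c··> u2
  u2 = a.a.0 → ··a··> u3
  u3 = a.0 → ··a··> u4
  u4 = 0 → deadlocked
Reachable graph of Q (5 states):
  v0 = c.c.a.(a.0 + 0) → ··c··> v1
  v1 = c.a.(a.0 + 0) → ··c··> v2
  v2 = a.(a.0 + 0) → ··a··> v3
  v3 = a.0 + 0 → ··a··> v4
  v4 = 0 → deadlocked
Coarsest stable partition (strong bisimilarity classes):
  B0 = {u0, v0}
  B1 = {u1, v1}
  B2 = {u2, v2}
  B3 = {u3, v3}
  B4 = {u4, v4}
u0 ∈ B0, v0 ∈ B0 → same block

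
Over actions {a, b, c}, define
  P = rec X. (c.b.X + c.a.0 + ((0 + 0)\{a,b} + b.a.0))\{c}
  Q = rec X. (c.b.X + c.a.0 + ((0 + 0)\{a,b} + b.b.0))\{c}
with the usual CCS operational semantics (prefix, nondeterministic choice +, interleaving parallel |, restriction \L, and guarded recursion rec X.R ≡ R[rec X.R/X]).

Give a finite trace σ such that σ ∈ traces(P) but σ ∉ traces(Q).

LTS(P): 3 reachable states
  m0 = rec X. (c.b.X + c.a.0 + ((0 + 0)\{a,b} + b.a.0))\{c} has moves —b→ m1
  m1 = (a.0)\{c} has moves —a→ m2
  m2 = 0\{c} has moves ∅
LTS(Q): 3 reachable states
  n0 = rec X. (c.b.X + c.a.0 + ((0 + 0)\{a,b} + b.b.0))\{c} has moves —b→ n1
  n1 = (b.0)\{c} has moves —b→ n2
  n2 = 0\{c} has moves ∅
Trace ⟨ba⟩ through P, begin at {m0}:
  [1] b ⇒ {m1}
  [2] a ⇒ {m2}
  P completes σ.
Trace ⟨ba⟩ through Q, begin at {n0}:
  [1] b ⇒ {n1}
  [2] a ⇒ ∅ (Q stuck)

ba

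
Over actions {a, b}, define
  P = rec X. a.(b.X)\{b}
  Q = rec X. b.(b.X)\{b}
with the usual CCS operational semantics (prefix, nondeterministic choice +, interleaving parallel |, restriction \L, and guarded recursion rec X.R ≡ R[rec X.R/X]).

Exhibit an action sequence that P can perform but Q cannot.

a

LTS(P): 2 reachable states
  m0 = rec X. a.(b.X)\{b} :: ··a··> m1
  m1 = (b.(rec X. a.(b.X)\{b}))\{b} :: ∅
LTS(Q): 2 reachable states
  n0 = rec X. b.(b.X)\{b} :: ··b··> n1
  n1 = (b.(rec X. b.(b.X)\{b}))\{b} :: ∅
Trace ⟨a⟩ through P, begin at {m0}:
  after a @ step 1: {m1}
  ✓ P
Trace ⟨a⟩ through Q, begin at {n0}:
  after a @ step 1: no successor for Q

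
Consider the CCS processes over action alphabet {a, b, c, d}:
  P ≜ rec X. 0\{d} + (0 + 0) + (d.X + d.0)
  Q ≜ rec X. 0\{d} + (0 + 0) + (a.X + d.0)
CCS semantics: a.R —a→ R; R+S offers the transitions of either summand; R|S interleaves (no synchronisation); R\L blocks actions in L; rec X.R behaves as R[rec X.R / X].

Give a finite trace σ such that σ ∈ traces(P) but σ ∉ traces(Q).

LTS(P): 2 reachable states
  m0 = rec X. 0\{d} + (0 + 0) + (d.X + d.0) ⊢ --d--▸ m0, --d--▸ m1
  m1 = 0 ⊢ ∅
LTS(Q): 2 reachable states
  n0 = rec X. 0\{d} + (0 + 0) + (a.X + d.0) ⊢ --a--▸ n0, --d--▸ n1
  n1 = 0 ⊢ ∅
Executing dd from P (initial set {m0}):
  [1] d ⇒ {m0, m1}
  [2] d ⇒ {m0, m1}
  — P admits the full trace.
Executing dd from Q (initial set {n0}):
  [1] d ⇒ {n1}
  [2] d ⇒ ∅ (Q stuck)

dd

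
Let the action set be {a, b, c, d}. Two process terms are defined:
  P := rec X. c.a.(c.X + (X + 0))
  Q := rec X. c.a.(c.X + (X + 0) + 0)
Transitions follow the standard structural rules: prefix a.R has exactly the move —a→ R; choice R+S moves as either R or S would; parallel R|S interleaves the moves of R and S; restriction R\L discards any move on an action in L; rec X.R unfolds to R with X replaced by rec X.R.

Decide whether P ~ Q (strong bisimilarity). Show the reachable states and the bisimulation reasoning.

YES

P's transition system — 3 states:
  m0 = rec X. c.a.(c.X + (X + 0)) → --c--▸ m1
  m1 = a.(c.(rec X. c.a.(c.X + (X + 0))) + ((rec X. c.a.(c.X + (X + 0))) + 0)) → --a--▸ m2
  m2 = c.(rec X. c.a.(c.X + (X + 0))) + ((rec X. c.a.(c.X + (X + 0))) + 0) → --c--▸ m0, --c--▸ m1
Q's transition system — 3 states:
  n0 = rec X. c.a.(c.X + (X + 0) + 0) → --c--▸ n1
  n1 = a.(c.(rec X. c.a.(c.X + (X + 0) + 0)) + ((rec X. c.a.(c.X + (X + 0) + 0)) + 0) + 0) → --a--▸ n2
  n2 = c.(rec X. c.a.(c.X + (X + 0) + 0)) + ((rec X. c.a.(c.X + (X + 0) + 0)) + 0) + 0 → --c--▸ n0, --c--▸ n1
Bisimilarity quotient blocks:
  B0 = {m0, n0}
  B1 = {m1, n1}
  B2 = {m2, n2}
m0 ∈ B0, n0 ∈ B0 → same block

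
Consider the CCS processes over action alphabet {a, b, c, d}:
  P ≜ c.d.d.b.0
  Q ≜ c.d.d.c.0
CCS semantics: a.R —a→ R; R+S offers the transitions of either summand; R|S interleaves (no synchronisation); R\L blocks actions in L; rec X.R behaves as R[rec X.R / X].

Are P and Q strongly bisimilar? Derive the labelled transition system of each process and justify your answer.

P's transition system — 5 states:
  p0 = c.d.d.b.0 | -c-> p1
  p1 = d.d.b.0 | -d-> p2
  p2 = d.b.0 | -d-> p3
  p3 = b.0 | -b-> p4
  p4 = 0 | ∅
Q's transition system — 5 states:
  q0 = c.d.d.c.0 | -c-> q1
  q1 = d.d.c.0 | -d-> q2
  q2 = d.c.0 | -d-> q3
  q3 = c.0 | -c-> q4
  q4 = 0 | ∅
Coarsest stable partition (strong bisimilarity classes):
  B0 = {p0}
  B1 = {p1}
  B2 = {p2}
  B3 = {p3}
  B4 = {p4, q4}
  B5 = {q0}
  B6 = {q1}
  B7 = {q2}
  B8 = {q3}
p0 ∈ B0, q0 ∈ B5 → different blocks

NO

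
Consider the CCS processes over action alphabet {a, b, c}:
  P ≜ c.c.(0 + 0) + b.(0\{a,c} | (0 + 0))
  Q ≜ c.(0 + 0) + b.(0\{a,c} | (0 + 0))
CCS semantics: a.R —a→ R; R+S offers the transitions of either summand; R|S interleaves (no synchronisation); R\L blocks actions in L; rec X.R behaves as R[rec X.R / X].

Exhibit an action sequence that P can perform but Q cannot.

P's transition system — 4 states:
  u0 = c.c.(0 + 0) + b.(0\{a,c} | (0 + 0)) :: ··b··> u1, ··c··> u2
  u1 = 0\{a,c} | (0 + 0) :: ∅
  u2 = c.(0 + 0) :: ··c··> u3
  u3 = 0 + 0 :: ∅
Q's transition system — 3 states:
  v0 = c.(0 + 0) + b.(0\{a,c} | (0 + 0)) :: ··b··> v1, ··c··> v2
  v1 = 0\{a,c} | (0 + 0) :: ∅
  v2 = 0 + 0 :: ∅
Executing cc from P (initial set {u0}):
  step 1 (c): {u2}
  step 2 (c): {u3}
  — P admits the full trace.
Executing cc from Q (initial set {v0}):
  step 1 (c): {v2}
  step 2 (c): no successor for Q

cc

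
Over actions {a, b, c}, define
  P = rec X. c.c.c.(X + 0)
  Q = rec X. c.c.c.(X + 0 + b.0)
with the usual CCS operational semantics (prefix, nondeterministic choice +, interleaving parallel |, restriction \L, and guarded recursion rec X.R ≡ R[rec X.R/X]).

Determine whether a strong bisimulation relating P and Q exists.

not bisimilar

LTS(P): 4 reachable states
  u0 = rec X. c.c.c.(X + 0) ⊢ ··c··> u1
  u1 = c.c.((rec X. c.c.c.(X + 0)) + 0) ⊢ ··c··> u2
  u2 = c.((rec X. c.c.c.(X + 0)) + 0) ⊢ ··c··> u3
  u3 = (rec X. c.c.c.(X + 0)) + 0 ⊢ ··c··> u1
LTS(Q): 5 reachable states
  v0 = rec X. c.c.c.(X + 0 + b.0) ⊢ ··c··> v1
  v1 = c.c.((rec X. c.c.c.(X + 0 + b.0)) + 0 + b.0) ⊢ ··c··> v2
  v2 = c.((rec X. c.c.c.(X + 0 + b.0)) + 0 + b.0) ⊢ ··c··> v3
  v3 = (rec X. c.c.c.(X + 0 + b.0)) + 0 + b.0 ⊢ ··b··> v4, ··c··> v1
  v4 = 0 ⊢ ∅
Bisimilarity quotient blocks:
  B0 = {u0, u1, u2, u3}
  B1 = {v0}
  B2 = {v1}
  B3 = {v2}
  B4 = {v3}
  B5 = {v4}
u0 ∈ B0, v0 ∈ B1 → different blocks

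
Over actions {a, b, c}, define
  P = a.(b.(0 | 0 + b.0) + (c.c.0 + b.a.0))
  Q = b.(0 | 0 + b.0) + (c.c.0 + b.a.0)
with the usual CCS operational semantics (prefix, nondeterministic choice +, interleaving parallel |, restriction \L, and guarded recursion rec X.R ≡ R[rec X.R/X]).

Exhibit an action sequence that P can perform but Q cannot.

P's transition system — 6 states:
  m0 = a.(b.(0 | 0 + b.0) + (c.c.0 + b.a.0)) | —a→ m1
  m1 = b.(0 | 0 + b.0) + (c.c.0 + b.a.0) | —b→ m2, —b→ m3, —c→ m4
  m2 = 0 | 0 + b.0 | —b→ m5
  m3 = a.0 | —a→ m5
  m4 = c.0 | —c→ m5
  m5 = 0 | stopped
Q's transition system — 5 states:
  n0 = b.(0 | 0 + b.0) + (c.c.0 + b.a.0) | —b→ n1, —b→ n2, —c→ n3
  n1 = 0 | 0 + b.0 | —b→ n4
  n2 = a.0 | —a→ n4
  n3 = c.0 | —c→ n4
  n4 = 0 | stopped
Run σ = ⟨a⟩ on P: start {m0}
  step 1 (a): {m1}
  P completes σ.
Run σ = ⟨a⟩ on Q: start {n0}
  step 1 (a): ∅ (Q stuck)

a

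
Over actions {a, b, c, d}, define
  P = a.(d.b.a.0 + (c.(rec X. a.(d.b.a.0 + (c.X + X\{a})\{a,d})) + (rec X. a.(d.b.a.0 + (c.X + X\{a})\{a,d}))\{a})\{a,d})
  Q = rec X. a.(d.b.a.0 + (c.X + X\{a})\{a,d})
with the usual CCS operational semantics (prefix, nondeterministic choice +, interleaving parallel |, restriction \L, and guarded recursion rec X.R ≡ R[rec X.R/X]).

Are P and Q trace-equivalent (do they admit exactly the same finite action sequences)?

trace-equivalent

Reachable graph of P (6 states):
  p0 = a.(d.b.a.0 + (c.(rec X. a.(d.b.a.0 + (c.X + X\{a})\{a,d})) + (rec X. a.(d.b.a.0 + (c.X + X\{a})\{a,d}))\{a})\{a,d}) | ··a··> p1
  p1 = d.b.a.0 + (c.(rec X. a.(d.b.a.0 + (c.X + X\{a})\{a,d})) + (rec X. a.(d.b.a.0 + (c.X + X\{a})\{a,d}))\{a})\{a,d} | ··c··> p2, ··d··> p3
  p2 = (rec X. a.(d.b.a.0 + (c.X + X\{a})\{a,d}))\{a,d} | ·
  p3 = b.a.0 | ··b··> p4
  p4 = a.0 | ··a··> p5
  p5 = 0 | ·
Reachable graph of Q (6 states):
  q0 = rec X. a.(d.b.a.0 + (c.X + X\{a})\{a,d}) | ··a··> q1
  q1 = d.b.a.0 + (c.(rec X. a.(d.b.a.0 + (c.X + X\{a})\{a,d})) + (rec X. a.(d.b.a.0 + (c.X + X\{a})\{a,d}))\{a})\{a,d} | ··c··> q2, ··d··> q3
  q2 = (rec X. a.(d.b.a.0 + (c.X + X\{a})\{a,d}))\{a,d} | ·
  q3 = b.a.0 | ··b··> q4
  q4 = a.0 | ··a··> q5
  q5 = 0 | ·
Bisimilarity quotient blocks:
  B0 = {p0, q0}
  B1 = {p1, q1}
  B2 = {p3, q3}
  B3 = {p4, q4}
  B4 = {p2, p5, q2, q5}
p0 ∈ B0, q0 ∈ B0 → same block
Bisimilar ⇒ trace-equivalent.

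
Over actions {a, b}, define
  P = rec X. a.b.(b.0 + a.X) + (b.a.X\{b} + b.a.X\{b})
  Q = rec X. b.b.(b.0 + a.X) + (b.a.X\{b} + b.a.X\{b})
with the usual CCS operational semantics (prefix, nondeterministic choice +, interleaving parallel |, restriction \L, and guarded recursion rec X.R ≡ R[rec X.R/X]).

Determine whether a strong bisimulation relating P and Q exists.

P's transition system — 7 states:
  m0 = rec X. a.b.(b.0 + a.X) + (b.a.X\{b} + b.a.X\{b}) → -a-> m1, -b-> m2
  m1 = b.(b.0 + a.(rec X. a.b.(b.0 + a.X) + (b.a.X\{b} + b.a.X\{b}))) → -b-> m3
  m2 = a.(rec X. a.b.(b.0 + a.X) + (b.a.X\{b} + b.a.X\{b}))\{b} → -a-> m4
  m3 = b.0 + a.(rec X. a.b.(b.0 + a.X) + (b.a.X\{b} + b.a.X\{b})) → -a-> m0, -b-> m5
  m4 = (rec X. a.b.(b.0 + a.X) + (b.a.X\{b} + b.a.X\{b}))\{b} → -a-> m6
  m5 = 0 → ∅
  m6 = (b.(b.0 + a.(rec X. a.b.(b.0 + a.X) + (b.a.X\{b} + b.a.X\{b}))))\{b} → ∅
Q's transition system — 6 states:
  n0 = rec X. b.b.(b.0 + a.X) + (b.a.X\{b} + b.a.X\{b}) → -b-> n1, -b-> n2
  n1 = a.(rec X. b.b.(b.0 + a.X) + (b.a.X\{b} + b.a.X\{b}))\{b} → -a-> n3
  n2 = b.(b.0 + a.(rec X. b.b.(b.0 + a.X) + (b.a.X\{b} + b.a.X\{b}))) → -b-> n4
  n3 = (rec X. b.b.(b.0 + a.X) + (b.a.X\{b} + b.a.X\{b}))\{b} → ∅
  n4 = b.0 + a.(rec X. b.b.(b.0 + a.X) + (b.a.X\{b} + b.a.X\{b})) → -a-> n0, -b-> n5
  n5 = 0 → ∅
Partition-refinement fixed point:
  B0 = {m0}
  B1 = {m1}
  B2 = {m3}
  B3 = {m5, m6, n3, n5}
  B4 = {m2}
  B5 = {m4, n1}
  B6 = {n0}
  B7 = {n2}
  B8 = {n4}
m0 ∈ B0, n0 ∈ B6 → different blocks

P ≁ Q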